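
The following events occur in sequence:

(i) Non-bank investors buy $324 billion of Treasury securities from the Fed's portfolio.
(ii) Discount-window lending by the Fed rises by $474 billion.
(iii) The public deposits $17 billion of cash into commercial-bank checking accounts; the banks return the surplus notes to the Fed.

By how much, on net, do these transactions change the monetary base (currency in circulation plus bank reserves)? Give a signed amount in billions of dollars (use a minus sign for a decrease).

Fed balance sheet:
  Assets:      Securities −$324B, Loans to banks +$474B
  Liabilities: Bank reserves +$167B, Currency in circulation −$17B
Commercial banking system:
  Assets:      Reserves at CB +$167B
  Liabilities: Checkable deposits −$307B, Borrowings from CB +$474B
Monetary base = currency + reserves: −$17B + (+$167B) = +$150 billion.

+$150 billion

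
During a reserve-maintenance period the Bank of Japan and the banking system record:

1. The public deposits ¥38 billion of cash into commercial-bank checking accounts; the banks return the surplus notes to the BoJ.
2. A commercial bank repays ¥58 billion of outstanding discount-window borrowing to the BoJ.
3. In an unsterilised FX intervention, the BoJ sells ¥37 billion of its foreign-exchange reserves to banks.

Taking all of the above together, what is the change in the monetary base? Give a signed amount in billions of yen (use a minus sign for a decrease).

BoJ balance sheet:
  Assets:      Loans to banks −¥58B, Foreign assets −¥37B
  Liabilities: Bank reserves −¥57B, Currency in circulation −¥38B
Monetary base = currency + reserves: −¥38B + (−¥57B) = -¥95 billion.

-¥95 billion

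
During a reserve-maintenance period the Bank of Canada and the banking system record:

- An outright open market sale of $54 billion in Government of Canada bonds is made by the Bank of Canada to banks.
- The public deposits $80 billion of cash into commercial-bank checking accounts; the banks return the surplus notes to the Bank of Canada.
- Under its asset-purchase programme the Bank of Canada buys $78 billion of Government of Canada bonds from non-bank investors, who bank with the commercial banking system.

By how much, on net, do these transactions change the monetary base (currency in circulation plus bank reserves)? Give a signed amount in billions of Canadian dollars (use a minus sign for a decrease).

+$24 billion

OMO sale (to banks) $54 billion: Bank of Canada balance sheet contracts → −$54B.
Currency deposit $80 billion: just a shift between currency and reserves — both are base money → 0.
Asset purchase (from non-banks) $78 billion: Bank of Canada balance sheet expands → +$78B.
Net: −54 + 0 + 78 = +$24 billion.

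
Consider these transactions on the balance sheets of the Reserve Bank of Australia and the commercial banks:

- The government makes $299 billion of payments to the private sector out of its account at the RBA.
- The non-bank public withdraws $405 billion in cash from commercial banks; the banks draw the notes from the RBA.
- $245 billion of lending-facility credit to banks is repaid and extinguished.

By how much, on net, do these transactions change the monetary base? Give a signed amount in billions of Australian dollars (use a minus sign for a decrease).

+$54 billion

Government spending $299 billion: a non-base liability converts back to reserves → +$299B.
Currency withdrawal $405 billion: just a shift between currency and reserves — both are base money → 0.
Discount-window repayment $245 billion: RBA balance sheet contracts → −$245B.
Net: 299 + 0 − 245 = +$54 billion.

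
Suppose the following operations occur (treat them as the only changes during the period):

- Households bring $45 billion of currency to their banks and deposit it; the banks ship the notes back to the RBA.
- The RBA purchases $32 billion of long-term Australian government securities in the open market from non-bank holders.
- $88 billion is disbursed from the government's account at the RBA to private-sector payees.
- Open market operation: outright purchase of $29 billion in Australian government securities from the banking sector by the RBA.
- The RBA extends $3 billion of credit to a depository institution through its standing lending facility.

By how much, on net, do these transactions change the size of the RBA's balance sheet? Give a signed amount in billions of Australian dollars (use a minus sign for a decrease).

RBA balance sheet:
  Assets:      Securities +$61B, Loans to banks +$3B
  Liabilities: Bank reserves +$197B, Currency in circulation −$45B, Government deposits −$88B
Change in total RBA assets = +$64 billion.

+$64 billion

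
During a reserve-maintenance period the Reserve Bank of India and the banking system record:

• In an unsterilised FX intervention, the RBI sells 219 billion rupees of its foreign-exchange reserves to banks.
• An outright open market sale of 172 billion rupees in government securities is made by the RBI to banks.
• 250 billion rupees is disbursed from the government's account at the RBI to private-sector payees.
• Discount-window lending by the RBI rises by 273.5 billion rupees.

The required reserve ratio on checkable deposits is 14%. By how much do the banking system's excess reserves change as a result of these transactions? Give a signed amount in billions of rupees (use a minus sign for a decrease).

FX sale 219 billion rupees: reserves −219B, deposits 0.
OMO sale (to banks) 172 billion rupees: reserves −172B, deposits 0.
Government spending 250 billion rupees: reserves +250B, deposits +250B.
Discount-window loan 273.5 billion rupees: reserves +273.5B, deposits 0.
Totals: Δreserves = +132.5B, Δdeposits = +250B.
Δrequired reserves = 14% × +250B = +35B.
Δexcess reserves = Δreserves − Δrequired = +132.5B − (+35B) = +97.5 billion.

+97.5 billion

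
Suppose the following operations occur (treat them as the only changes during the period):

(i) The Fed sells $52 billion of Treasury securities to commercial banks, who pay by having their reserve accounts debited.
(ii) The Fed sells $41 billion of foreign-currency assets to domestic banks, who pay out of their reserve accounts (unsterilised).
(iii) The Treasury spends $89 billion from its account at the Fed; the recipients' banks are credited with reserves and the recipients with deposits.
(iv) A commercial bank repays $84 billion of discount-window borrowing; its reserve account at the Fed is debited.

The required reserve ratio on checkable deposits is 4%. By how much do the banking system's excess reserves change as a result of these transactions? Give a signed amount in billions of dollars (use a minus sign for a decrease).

-$91.56 billion

OMO sale (to banks) $52 billion: reserves −$52B, deposits 0.
FX sale $41 billion: reserves −$41B, deposits 0.
Government spending $89 billion: reserves +$89B, deposits +$89B.
Discount-window repayment $84 billion: reserves −$84B, deposits 0.
Totals: Δreserves = −$88B, Δdeposits = +$89B.
Δrequired reserves = 4% × +$89B = +$3.56B.
Δexcess reserves = Δreserves − Δrequired = −$88B − (+$3.56B) = -$91.56 billion.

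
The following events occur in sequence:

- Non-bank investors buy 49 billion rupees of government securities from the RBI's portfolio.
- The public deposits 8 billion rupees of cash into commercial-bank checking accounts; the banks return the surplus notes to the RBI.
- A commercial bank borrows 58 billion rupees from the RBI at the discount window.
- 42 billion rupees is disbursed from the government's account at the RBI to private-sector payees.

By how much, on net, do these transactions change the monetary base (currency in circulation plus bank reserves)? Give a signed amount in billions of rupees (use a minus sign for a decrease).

Asset sale (to non-banks) 49 billion rupees: RBI balance sheet contracts → −49B.
Currency deposit 8 billion rupees: just a shift between currency and reserves — both are base money → 0.
Discount-window loan 58 billion rupees: RBI balance sheet expands → +58B.
Government spending 42 billion rupees: a non-base liability converts back to reserves → +42B.
Net: −49 + 0 + 58 + 42 = +51 billion.

+51 billion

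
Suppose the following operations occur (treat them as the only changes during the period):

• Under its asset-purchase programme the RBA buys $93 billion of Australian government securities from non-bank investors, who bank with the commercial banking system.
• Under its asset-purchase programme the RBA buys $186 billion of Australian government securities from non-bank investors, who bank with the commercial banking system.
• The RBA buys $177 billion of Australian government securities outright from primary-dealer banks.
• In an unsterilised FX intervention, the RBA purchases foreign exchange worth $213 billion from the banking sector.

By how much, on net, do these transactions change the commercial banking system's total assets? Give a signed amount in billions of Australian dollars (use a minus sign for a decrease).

RBA balance sheet:
  Assets:      Securities +$456B, Foreign assets +$213B
  Liabilities: Bank reserves +$669B
Commercial banking system:
  Assets:      Reserves at CB +$669B, Securities −$177B, Foreign assets −$213B
  Liabilities: Checkable deposits +$279B
Change in total bank assets = +$279 billion.

+$279 billion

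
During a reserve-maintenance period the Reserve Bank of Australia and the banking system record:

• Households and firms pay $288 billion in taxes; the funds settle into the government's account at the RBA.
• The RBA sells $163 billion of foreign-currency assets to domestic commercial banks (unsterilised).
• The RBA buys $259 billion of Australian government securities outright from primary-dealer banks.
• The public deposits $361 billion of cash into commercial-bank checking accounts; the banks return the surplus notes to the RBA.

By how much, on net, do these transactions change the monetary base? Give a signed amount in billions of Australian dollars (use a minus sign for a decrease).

-$192 billion

Government account inflow $288 billion: reserves shift to a non-base liability → −$288B.
FX sale $163 billion: RBA balance sheet contracts → −$163B.
OMO purchase (from banks) $259 billion: RBA balance sheet expands → +$259B.
Currency deposit $361 billion: just a shift between currency and reserves — both are base money → 0.
Net: −288 − 163 + 259 + 0 = -$192 billion.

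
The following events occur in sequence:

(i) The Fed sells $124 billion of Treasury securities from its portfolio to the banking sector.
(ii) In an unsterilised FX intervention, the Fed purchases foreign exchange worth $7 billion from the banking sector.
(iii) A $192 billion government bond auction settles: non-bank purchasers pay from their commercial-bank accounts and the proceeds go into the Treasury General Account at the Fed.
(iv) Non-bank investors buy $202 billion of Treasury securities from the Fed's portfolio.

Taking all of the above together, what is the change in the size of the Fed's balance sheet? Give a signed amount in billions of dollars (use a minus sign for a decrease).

-$319 billion

OMO sale (to banks) $124 billion: a Fed asset is shed → −$124B.
FX purchase $7 billion: a Fed asset is acquired → +$7B.
Government account inflow $192 billion: only the composition of liabilities changes → 0.
Asset sale (to non-banks) $202 billion: a Fed asset is shed → −$202B.
Net: −124 + 7 + 0 − 202 = -$319 billion.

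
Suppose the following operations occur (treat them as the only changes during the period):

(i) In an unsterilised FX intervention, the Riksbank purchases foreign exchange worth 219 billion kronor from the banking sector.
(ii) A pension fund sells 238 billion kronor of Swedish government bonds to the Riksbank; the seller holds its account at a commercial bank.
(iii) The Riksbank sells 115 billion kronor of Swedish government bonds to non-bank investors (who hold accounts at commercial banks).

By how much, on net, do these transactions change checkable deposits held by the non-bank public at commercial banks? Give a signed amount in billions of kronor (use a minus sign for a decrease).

Riksbank balance sheet:
  Assets:      Securities +123B, Foreign assets +219B
  Liabilities: Bank reserves +342B
Commercial banking system:
  Assets:      Reserves at CB +342B, Foreign assets −219B
  Liabilities: Checkable deposits +123B
So the change in checkable deposits held by the non-bank public at commercial banks is +123 billion.

+123 billion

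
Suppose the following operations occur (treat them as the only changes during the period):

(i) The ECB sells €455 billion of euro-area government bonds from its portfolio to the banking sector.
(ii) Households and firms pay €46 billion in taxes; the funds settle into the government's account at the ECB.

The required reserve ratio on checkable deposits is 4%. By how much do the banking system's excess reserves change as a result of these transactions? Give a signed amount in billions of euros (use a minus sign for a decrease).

-€499.16 billion

OMO sale (to banks) €455 billion: reserves −€455B, deposits 0.
Government account inflow €46 billion: reserves −€46B, deposits −€46B.
Totals: Δreserves = −€501B, Δdeposits = −€46B.
Δrequired reserves = 4% × −€46B = −€1.84B.
Δexcess reserves = Δreserves − Δrequired = −€501B − (−€1.84B) = -€499.16 billion.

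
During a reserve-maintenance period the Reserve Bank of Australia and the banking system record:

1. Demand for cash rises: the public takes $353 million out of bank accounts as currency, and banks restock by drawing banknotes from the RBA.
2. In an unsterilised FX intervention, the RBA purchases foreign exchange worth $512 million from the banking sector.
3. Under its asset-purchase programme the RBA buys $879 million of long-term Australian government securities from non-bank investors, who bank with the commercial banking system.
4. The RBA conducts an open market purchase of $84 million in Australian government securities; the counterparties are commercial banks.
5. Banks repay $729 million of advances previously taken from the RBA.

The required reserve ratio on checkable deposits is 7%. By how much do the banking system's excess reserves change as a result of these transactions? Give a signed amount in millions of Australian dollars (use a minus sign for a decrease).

Currency withdrawal $353 million: reserves −$353M, deposits −$353M.
FX purchase $512 million: reserves +$512M, deposits 0.
Asset purchase (from non-banks) $879 million: reserves +$879M, deposits +$879M.
OMO purchase (from banks) $84 million: reserves +$84M, deposits 0.
Discount-window repayment $729 million: reserves −$729M, deposits 0.
Totals: Δreserves = +$393M, Δdeposits = +$526M.
Δrequired reserves = 7% × +$526M = +$36.82M.
Δexcess reserves = Δreserves − Δrequired = +$393M − (+$36.82M) = +$356.18 million.

+$356.18 million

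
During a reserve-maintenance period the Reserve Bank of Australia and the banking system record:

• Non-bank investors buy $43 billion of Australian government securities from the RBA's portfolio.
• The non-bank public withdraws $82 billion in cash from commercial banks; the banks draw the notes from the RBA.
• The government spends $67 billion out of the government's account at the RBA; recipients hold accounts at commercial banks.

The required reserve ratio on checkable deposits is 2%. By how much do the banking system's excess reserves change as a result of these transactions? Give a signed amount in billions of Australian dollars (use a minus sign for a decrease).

Asset sale (to non-banks) $43 billion: reserves −$43B, deposits −$43B.
Currency withdrawal $82 billion: reserves −$82B, deposits −$82B.
Government spending $67 billion: reserves +$67B, deposits +$67B.
Totals: Δreserves = −$58B, Δdeposits = −$58B.
Δrequired reserves = 2% × −$58B = −$1.16B.
Δexcess reserves = Δreserves − Δrequired = −$58B − (−$1.16B) = -$56.84 billion.

-$56.84 billion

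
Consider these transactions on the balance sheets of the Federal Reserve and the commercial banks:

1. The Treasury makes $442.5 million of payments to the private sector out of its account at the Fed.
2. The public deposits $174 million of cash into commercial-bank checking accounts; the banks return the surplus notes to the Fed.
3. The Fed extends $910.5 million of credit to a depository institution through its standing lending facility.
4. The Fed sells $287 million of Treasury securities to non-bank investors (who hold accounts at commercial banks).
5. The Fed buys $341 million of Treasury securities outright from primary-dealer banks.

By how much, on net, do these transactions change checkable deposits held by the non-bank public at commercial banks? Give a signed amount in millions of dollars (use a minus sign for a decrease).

+$329.5 million

Fed balance sheet:
  Assets:      Securities +$54M, Loans to banks +$910.5M
  Liabilities: Bank reserves +$1581M, Currency in circulation −$174M, Government deposits −$442.5M
Commercial banking system:
  Assets:      Reserves at CB +$1581M, Securities −$341M
  Liabilities: Checkable deposits +$329.5M, Borrowings from CB +$910.5M
So the change in checkable deposits held by the non-bank public at commercial banks is +$329.5 million.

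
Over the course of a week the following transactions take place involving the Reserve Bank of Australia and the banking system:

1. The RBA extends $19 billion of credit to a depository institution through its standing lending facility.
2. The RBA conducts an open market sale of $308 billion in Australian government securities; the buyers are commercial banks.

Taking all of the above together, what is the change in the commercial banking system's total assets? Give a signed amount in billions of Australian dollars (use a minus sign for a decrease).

Discount-window loan $19 billion: bank balance sheets expand → +$19B.
OMO sale (to banks) $308 billion: just an asset swap on bank balance sheets → 0.
Net: 19 + 0 = +$19 billion.

+$19 billion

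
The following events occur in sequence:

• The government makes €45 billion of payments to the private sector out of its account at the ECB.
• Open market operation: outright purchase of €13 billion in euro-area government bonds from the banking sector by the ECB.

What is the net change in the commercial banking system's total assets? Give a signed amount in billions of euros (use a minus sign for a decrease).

+€45 billion

Government spending €45 billion: bank balance sheets expand → +€45B.
OMO purchase (from banks) €13 billion: just an asset swap on bank balance sheets → 0.
Net: 45 + 0 = +€45 billion.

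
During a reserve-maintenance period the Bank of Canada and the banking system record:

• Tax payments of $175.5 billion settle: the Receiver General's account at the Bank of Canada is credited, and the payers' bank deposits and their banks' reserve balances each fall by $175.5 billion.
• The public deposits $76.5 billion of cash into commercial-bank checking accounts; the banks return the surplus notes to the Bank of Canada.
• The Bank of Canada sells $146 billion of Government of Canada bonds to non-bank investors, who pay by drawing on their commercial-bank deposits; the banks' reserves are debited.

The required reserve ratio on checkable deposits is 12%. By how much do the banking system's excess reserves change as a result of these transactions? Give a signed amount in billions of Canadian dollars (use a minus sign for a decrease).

Government account inflow $175.5 billion: reserves −$175.5B, deposits −$175.5B.
Currency deposit $76.5 billion: reserves +$76.5B, deposits +$76.5B.
Asset sale (to non-banks) $146 billion: reserves −$146B, deposits −$146B.
Totals: Δreserves = −$245B, Δdeposits = −$245B.
Δrequired reserves = 12% × −$245B = −$29.4B.
Δexcess reserves = Δreserves − Δrequired = −$245B − (−$29.4B) = -$215.6 billion.

-$215.6 billion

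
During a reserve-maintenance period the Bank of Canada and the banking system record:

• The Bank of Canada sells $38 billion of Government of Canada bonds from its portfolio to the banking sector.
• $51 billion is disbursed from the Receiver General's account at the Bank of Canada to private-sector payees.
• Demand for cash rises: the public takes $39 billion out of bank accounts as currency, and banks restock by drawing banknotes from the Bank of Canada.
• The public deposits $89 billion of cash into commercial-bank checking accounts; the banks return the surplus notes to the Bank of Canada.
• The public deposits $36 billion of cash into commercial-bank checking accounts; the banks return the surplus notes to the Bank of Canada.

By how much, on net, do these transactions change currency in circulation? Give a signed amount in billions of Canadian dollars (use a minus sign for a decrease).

-$86 billion

Bank of Canada balance sheet:
  Assets:      Securities −$38B
  Liabilities: Bank reserves +$99B, Currency in circulation −$86B, Government deposits −$51B
Commercial banking system:
  Assets:      Reserves at CB +$99B, Securities +$38B
  Liabilities: Checkable deposits +$137B
So the change in currency in circulation is -$86 billion.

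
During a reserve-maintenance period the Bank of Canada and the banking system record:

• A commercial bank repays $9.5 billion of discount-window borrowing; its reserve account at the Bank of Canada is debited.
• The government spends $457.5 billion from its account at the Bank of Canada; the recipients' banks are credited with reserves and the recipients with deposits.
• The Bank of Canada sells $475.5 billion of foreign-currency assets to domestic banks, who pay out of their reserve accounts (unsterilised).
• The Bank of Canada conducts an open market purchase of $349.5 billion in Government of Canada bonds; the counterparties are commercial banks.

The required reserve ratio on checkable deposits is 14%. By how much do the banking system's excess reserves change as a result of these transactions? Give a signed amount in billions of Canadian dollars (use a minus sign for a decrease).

Discount-window repayment $9.5 billion: reserves −$9.5B, deposits 0.
Government spending $457.5 billion: reserves +$457.5B, deposits +$457.5B.
FX sale $475.5 billion: reserves −$475.5B, deposits 0.
OMO purchase (from banks) $349.5 billion: reserves +$349.5B, deposits 0.
Totals: Δreserves = +$322B, Δdeposits = +$457.5B.
Δrequired reserves = 14% × +$457.5B = +$64.05B.
Δexcess reserves = Δreserves − Δrequired = +$322B − (+$64.05B) = +$257.95 billion.

+$257.95 billion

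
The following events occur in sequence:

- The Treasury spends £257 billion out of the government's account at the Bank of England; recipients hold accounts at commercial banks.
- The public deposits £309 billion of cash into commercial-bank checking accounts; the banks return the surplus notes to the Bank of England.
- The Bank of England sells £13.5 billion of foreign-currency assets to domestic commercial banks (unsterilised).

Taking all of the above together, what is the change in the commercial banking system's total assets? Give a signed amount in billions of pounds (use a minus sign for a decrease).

+£566 billion

Bank of England balance sheet:
  Assets:      Foreign assets −£13.5B
  Liabilities: Bank reserves +£552.5B, Currency in circulation −£309B, Government deposits −£257B
Commercial banking system:
  Assets:      Reserves at CB +£552.5B, Foreign assets +£13.5B
  Liabilities: Checkable deposits +£566B
Change in total bank assets = +£566 billion.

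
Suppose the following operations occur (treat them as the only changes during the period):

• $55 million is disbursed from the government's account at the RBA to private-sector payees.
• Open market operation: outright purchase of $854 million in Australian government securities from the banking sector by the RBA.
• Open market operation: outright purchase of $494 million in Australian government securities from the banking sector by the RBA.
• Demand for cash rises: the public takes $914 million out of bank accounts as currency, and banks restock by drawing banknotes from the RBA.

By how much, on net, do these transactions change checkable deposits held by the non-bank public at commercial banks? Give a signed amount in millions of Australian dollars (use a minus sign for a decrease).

-$859 million

Government spending $55 million: non-bank counterparties' bank balances rise → +$55M.
OMO purchase (from banks) $854 million: the counterparty is a bank, so public deposits are unchanged → 0.
OMO purchase (from banks) $494 million: the counterparty is a bank, so public deposits are unchanged → 0.
Currency withdrawal $914 million: non-bank counterparties' bank balances fall → −$914M.
Net: 55 + 0 + 0 − 914 = -$859 million.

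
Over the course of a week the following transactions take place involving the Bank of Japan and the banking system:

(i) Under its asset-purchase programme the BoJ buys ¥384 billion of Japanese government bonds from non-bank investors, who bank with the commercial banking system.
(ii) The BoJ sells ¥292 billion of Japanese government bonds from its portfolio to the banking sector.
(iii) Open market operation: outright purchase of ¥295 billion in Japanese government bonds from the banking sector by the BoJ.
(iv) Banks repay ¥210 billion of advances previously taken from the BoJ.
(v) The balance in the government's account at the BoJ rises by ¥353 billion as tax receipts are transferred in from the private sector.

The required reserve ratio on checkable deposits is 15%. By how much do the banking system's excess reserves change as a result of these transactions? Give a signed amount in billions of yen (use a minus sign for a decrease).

Asset purchase (from non-banks) ¥384 billion: reserves +¥384B, deposits +¥384B.
OMO sale (to banks) ¥292 billion: reserves −¥292B, deposits 0.
OMO purchase (from banks) ¥295 billion: reserves +¥295B, deposits 0.
Discount-window repayment ¥210 billion: reserves −¥210B, deposits 0.
Government account inflow ¥353 billion: reserves −¥353B, deposits −¥353B.
Totals: Δreserves = −¥176B, Δdeposits = +¥31B.
Δrequired reserves = 15% × +¥31B = +¥4.65B.
Δexcess reserves = Δreserves − Δrequired = −¥176B − (+¥4.65B) = -¥180.65 billion.

-¥180.65 billion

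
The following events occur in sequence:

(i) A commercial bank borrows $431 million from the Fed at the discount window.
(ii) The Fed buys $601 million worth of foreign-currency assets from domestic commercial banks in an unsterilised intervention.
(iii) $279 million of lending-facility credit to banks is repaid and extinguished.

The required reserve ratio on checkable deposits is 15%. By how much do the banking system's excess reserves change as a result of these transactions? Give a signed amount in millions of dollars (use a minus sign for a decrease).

+$753 million

Discount-window loan $431 million: reserves +$431M, deposits 0.
FX purchase $601 million: reserves +$601M, deposits 0.
Discount-window repayment $279 million: reserves −$279M, deposits 0.
Totals: Δreserves = +$753M, Δdeposits = 0.
Δrequired reserves = 15% × 0 = 0.
Δexcess reserves = Δreserves − Δrequired = +$753M − (0) = +$753 million.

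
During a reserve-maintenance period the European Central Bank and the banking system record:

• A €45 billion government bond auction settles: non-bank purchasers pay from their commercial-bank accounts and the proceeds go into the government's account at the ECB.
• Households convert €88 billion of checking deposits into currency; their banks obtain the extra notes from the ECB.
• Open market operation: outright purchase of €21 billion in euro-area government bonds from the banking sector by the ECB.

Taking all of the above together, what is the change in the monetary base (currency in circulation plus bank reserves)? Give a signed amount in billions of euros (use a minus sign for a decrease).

-€24 billion

Government account inflow €45 billion: reserves shift to a non-base liability → −€45B.
Currency withdrawal €88 billion: just a shift between currency and reserves — both are base money → 0.
OMO purchase (from banks) €21 billion: ECB balance sheet expands → +€21B.
Net: −45 + 0 + 21 = -€24 billion.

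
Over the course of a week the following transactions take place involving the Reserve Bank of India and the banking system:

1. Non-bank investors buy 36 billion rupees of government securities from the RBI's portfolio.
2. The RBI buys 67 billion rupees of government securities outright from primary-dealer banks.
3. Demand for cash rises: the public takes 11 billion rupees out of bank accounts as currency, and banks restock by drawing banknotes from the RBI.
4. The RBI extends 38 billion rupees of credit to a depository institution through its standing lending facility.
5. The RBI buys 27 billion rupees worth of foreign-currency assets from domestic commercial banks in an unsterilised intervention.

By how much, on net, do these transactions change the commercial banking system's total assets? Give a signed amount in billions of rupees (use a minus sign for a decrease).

-9 billion

RBI balance sheet:
  Assets:      Securities +31B, Loans to banks +38B, Foreign assets +27B
  Liabilities: Bank reserves +85B, Currency in circulation +11B
Commercial banking system:
  Assets:      Reserves at CB +85B, Securities −67B, Foreign assets −27B
  Liabilities: Checkable deposits −47B, Borrowings from CB +38B
Change in total bank assets = -9 billion.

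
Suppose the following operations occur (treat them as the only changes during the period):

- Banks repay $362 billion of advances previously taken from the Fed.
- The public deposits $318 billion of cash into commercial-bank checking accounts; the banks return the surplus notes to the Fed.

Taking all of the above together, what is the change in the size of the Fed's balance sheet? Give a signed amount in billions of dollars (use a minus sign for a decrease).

Discount-window repayment $362 billion: a Fed asset is shed → −$362B.
Currency deposit $318 billion: only the composition of liabilities changes → 0.
Net: −362 + 0 = -$362 billion.

-$362 billion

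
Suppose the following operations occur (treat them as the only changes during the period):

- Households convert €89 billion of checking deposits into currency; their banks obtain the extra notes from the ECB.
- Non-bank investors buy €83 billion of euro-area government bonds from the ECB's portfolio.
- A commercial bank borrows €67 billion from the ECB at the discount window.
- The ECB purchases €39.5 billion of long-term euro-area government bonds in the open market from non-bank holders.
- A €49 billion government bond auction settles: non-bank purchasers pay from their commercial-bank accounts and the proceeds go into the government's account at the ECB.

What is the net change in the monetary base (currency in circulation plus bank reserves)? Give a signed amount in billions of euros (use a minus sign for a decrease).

Currency withdrawal €89 billion: just a shift between currency and reserves — both are base money → 0.
Asset sale (to non-banks) €83 billion: ECB balance sheet contracts → −€83B.
Discount-window loan €67 billion: ECB balance sheet expands → +€67B.
Asset purchase (from non-banks) €39.5 billion: ECB balance sheet expands → +€39.5B.
Government account inflow €49 billion: reserves shift to a non-base liability → −€49B.
Net: 0 − 83 + 67 + 39.5 − 49 = -€25.5 billion.

-€25.5 billion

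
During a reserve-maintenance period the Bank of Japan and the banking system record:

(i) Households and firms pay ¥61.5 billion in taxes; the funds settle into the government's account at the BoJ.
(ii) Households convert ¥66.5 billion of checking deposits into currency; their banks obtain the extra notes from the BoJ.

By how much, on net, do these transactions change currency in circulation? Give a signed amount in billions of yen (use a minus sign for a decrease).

BoJ balance sheet:
  Assets:      no change
  Liabilities: Bank reserves −¥128B, Currency in circulation +¥66.5B, Government deposits +¥61.5B
Commercial banking system:
  Assets:      Reserves at CB −¥128B
  Liabilities: Checkable deposits −¥128B
So the change in currency in circulation is +¥66.5 billion.

+¥66.5 billion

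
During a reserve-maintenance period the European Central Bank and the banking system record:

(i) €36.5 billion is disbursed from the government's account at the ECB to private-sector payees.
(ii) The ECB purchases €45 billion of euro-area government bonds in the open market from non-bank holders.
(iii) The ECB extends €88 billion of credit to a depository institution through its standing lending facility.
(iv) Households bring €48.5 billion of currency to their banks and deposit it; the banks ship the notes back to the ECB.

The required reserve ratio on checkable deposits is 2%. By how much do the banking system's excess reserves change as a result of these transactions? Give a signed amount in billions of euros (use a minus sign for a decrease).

Government spending €36.5 billion: reserves +€36.5B, deposits +€36.5B.
Asset purchase (from non-banks) €45 billion: reserves +€45B, deposits +€45B.
Discount-window loan €88 billion: reserves +€88B, deposits 0.
Currency deposit €48.5 billion: reserves +€48.5B, deposits +€48.5B.
Totals: Δreserves = +€218B, Δdeposits = +€130B.
Δrequired reserves = 2% × +€130B = +€2.6B.
Δexcess reserves = Δreserves − Δrequired = +€218B − (+€2.6B) = +€215.4 billion.

+€215.4 billion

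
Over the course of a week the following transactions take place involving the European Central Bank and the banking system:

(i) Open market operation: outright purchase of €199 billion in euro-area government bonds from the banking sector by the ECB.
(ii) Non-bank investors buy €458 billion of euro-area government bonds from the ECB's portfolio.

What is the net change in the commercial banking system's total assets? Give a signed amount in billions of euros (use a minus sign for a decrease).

OMO purchase (from banks) €199 billion: just an asset swap on bank balance sheets → 0.
Asset sale (to non-banks) €458 billion: bank balance sheets shrink → −€458B.
Net: 0 − 458 = -€458 billion.

-€458 billion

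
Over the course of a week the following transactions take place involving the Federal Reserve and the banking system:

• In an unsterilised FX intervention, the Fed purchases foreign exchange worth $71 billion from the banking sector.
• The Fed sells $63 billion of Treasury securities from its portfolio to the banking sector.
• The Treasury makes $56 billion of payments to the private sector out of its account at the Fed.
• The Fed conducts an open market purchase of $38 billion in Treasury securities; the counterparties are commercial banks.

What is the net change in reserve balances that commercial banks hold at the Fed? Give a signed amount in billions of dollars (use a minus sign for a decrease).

+$102 billion

Fed balance sheet:
  Assets:      Securities −$25B, Foreign assets +$71B
  Liabilities: Bank reserves +$102B, Government deposits −$56B
So the change in reserve balances that commercial banks hold at the Fed is +$102 billion.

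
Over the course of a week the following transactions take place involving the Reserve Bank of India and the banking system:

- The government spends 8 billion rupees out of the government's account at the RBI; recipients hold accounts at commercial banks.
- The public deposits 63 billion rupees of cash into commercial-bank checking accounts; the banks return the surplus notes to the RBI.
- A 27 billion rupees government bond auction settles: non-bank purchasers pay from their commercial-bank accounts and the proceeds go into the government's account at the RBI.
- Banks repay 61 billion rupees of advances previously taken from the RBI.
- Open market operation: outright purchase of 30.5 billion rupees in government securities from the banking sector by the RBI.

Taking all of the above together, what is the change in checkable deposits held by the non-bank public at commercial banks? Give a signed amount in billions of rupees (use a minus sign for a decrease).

RBI balance sheet:
  Assets:      Securities +30.5B, Loans to banks −61B
  Liabilities: Bank reserves +13.5B, Currency in circulation −63B, Government deposits +19B
Commercial banking system:
  Assets:      Reserves at CB +13.5B, Securities −30.5B
  Liabilities: Checkable deposits +44B, Borrowings from CB −61B
So the change in checkable deposits held by the non-bank public at commercial banks is +44 billion.

+44 billion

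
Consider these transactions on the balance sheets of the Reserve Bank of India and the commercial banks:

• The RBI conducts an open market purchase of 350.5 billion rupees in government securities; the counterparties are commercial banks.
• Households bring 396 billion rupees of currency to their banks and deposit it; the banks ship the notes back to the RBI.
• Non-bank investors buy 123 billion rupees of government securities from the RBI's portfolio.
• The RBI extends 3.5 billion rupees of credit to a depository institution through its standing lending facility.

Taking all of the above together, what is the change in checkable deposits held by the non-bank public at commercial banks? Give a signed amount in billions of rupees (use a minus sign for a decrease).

OMO purchase (from banks) 350.5 billion rupees: the counterparty is a bank, so public deposits are unchanged → 0.
Currency deposit 396 billion rupees: non-bank counterparties' bank balances rise → +396B.
Asset sale (to non-banks) 123 billion rupees: non-bank counterparties' bank balances fall → −123B.
Discount-window loan 3.5 billion rupees: the counterparty is a bank, so public deposits are unchanged → 0.
Net: 0 + 396 − 123 + 0 = +273 billion.

+273 billion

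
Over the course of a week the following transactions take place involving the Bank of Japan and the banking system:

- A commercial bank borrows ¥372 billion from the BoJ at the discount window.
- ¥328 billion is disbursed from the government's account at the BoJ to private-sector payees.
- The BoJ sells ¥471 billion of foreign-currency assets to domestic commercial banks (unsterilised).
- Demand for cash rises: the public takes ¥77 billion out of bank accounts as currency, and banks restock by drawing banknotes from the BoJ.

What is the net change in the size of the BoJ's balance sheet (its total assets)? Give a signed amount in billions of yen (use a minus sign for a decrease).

-¥99 billion

BoJ balance sheet:
  Assets:      Loans to banks +¥372B, Foreign assets −¥471B
  Liabilities: Bank reserves +¥152B, Currency in circulation +¥77B, Government deposits −¥328B
Commercial banking system:
  Assets:      Reserves at CB +¥152B, Foreign assets +¥471B
  Liabilities: Checkable deposits +¥251B, Borrowings from CB +¥372B
Change in total BoJ assets = -¥99 billion.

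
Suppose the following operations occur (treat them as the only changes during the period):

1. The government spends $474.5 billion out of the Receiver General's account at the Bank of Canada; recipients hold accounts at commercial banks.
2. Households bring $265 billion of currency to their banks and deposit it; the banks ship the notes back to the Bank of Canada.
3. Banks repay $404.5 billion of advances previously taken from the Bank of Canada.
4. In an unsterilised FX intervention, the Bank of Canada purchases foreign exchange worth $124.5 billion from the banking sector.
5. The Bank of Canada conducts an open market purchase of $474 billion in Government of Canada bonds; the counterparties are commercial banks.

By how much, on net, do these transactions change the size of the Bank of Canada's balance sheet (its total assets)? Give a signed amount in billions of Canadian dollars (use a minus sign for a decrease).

Bank of Canada balance sheet:
  Assets:      Securities +$474B, Loans to banks −$404.5B, Foreign assets +$124.5B
  Liabilities: Bank reserves +$933.5B, Currency in circulation −$265B, Government deposits −$474.5B
Commercial banking system:
  Assets:      Reserves at CB +$933.5B, Securities −$474B, Foreign assets −$124.5B
  Liabilities: Checkable deposits +$739.5B, Borrowings from CB −$404.5B
Change in total Bank of Canada assets = +$194 billion.

+$194 billion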